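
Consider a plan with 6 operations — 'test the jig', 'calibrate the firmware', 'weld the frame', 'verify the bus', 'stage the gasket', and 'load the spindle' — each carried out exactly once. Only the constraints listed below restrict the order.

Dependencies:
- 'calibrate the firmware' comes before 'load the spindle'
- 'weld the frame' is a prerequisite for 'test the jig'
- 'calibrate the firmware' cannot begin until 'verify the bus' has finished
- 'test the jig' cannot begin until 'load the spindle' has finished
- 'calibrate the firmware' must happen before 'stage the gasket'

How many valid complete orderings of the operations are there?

14

2 operations have no prerequisites ('weld the frame', 'verify the bus'), so any of them could come first.
Counting all ways to extend the partial order to a total order gives 14.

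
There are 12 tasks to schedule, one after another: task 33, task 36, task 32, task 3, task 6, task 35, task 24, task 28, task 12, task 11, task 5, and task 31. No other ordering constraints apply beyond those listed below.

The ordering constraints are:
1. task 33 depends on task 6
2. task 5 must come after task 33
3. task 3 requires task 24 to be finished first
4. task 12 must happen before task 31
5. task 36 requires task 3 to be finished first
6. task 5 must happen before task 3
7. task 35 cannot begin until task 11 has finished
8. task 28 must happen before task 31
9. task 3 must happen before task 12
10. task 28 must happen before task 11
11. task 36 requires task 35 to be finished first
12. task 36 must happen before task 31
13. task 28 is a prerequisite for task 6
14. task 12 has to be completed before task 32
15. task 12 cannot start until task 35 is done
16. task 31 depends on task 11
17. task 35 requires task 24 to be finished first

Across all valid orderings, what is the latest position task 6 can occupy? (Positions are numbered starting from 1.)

The tasks that are forced after task 6, directly or by a chain of constraints, are task 33, task 36, task 32, task 3, task 12, task 5, task 31. That's 7 tasks.
With 7 mandatory successors out of 12 tasks total, the latest slot for task 6 is 12−7 = 5, and it's reachable by doing all non-successors before task 6.

5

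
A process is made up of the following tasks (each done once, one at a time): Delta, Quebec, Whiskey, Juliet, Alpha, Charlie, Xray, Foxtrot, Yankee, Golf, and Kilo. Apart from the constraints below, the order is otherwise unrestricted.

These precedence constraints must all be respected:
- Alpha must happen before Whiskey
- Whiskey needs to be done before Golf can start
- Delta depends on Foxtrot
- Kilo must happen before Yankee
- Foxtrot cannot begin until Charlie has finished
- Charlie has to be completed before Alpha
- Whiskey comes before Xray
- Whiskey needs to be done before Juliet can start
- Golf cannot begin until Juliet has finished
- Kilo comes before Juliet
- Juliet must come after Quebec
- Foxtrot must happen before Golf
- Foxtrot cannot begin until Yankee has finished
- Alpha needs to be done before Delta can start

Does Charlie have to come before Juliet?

Yes

There is a constraint chain Charlie → Alpha → Whiskey → Juliet.
Hence Charlie necessarily comes before Juliet.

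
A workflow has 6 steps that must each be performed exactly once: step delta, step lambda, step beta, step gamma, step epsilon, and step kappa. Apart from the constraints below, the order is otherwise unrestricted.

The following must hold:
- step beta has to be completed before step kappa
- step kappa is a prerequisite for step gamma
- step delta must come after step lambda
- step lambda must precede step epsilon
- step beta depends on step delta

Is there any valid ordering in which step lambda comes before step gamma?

Every valid ordering already has step lambda before step gamma (the constraints require it), so in particular at least one does.

Yes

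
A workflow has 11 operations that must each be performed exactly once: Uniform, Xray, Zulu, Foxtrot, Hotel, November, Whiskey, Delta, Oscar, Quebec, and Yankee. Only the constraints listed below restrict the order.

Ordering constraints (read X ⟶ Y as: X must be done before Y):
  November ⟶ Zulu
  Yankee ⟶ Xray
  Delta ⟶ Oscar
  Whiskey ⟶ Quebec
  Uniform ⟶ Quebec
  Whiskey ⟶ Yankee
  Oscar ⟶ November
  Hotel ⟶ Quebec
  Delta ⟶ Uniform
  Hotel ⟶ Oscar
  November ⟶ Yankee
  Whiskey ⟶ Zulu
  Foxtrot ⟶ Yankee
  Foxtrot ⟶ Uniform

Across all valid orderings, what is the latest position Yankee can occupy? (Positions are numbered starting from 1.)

Following the constraints forward from Yankee, its only required successor is Xray.
So at least 1 operation follows Yankee, putting Yankee no later than position 10. That position is achievable by scheduling everything else first.

10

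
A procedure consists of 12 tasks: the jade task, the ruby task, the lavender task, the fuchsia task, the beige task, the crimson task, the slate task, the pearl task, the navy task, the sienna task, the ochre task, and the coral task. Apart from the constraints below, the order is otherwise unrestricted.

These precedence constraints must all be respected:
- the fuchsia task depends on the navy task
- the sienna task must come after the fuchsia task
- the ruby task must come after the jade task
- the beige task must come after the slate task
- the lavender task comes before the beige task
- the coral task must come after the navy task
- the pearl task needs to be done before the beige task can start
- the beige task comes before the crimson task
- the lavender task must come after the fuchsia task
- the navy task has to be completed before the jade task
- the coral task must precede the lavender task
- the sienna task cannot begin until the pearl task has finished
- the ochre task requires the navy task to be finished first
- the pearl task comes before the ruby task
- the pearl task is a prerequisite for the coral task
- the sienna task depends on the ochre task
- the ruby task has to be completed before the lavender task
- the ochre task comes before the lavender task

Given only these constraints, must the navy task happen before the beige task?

There is a constraint chain the navy task → the fuchsia task → the lavender task → the beige task.
Hence the navy task necessarily comes before the beige task.

Yes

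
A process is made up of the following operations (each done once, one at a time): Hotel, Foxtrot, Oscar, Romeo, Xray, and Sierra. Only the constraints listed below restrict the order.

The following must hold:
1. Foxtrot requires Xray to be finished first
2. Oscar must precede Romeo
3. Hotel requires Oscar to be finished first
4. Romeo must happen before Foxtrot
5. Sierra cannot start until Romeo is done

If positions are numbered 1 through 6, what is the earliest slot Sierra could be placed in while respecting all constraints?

The operations that are forced before Sierra, directly or transitively, are Oscar, Romeo. That's 2 operations.
With 2 mandatory predecessors, the earliest Sierra can sit is position 2+1 = 3, and placing just those 2 first achieves it.

3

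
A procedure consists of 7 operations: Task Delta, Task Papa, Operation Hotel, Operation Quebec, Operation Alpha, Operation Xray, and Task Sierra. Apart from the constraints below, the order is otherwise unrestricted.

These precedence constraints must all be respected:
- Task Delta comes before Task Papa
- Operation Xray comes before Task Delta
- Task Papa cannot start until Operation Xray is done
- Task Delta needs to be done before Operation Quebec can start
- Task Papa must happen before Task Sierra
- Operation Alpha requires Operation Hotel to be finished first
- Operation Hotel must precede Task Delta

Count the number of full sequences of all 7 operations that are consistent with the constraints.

The operations with no prerequisites are Operation Hotel, Operation Xray; any of them can be placed first.
Counting all ways to extend the partial order to a total order gives 33.

33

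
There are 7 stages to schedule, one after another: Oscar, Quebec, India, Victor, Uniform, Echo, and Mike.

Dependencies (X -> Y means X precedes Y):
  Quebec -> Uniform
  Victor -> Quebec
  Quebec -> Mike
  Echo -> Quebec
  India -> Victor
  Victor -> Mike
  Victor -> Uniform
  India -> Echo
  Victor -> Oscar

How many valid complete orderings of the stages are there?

18

India is the only stage with nothing required before it, so every ordering starts there.
Systematically extending each partial ordering one stage at a time and counting, there are 18 complete orderings.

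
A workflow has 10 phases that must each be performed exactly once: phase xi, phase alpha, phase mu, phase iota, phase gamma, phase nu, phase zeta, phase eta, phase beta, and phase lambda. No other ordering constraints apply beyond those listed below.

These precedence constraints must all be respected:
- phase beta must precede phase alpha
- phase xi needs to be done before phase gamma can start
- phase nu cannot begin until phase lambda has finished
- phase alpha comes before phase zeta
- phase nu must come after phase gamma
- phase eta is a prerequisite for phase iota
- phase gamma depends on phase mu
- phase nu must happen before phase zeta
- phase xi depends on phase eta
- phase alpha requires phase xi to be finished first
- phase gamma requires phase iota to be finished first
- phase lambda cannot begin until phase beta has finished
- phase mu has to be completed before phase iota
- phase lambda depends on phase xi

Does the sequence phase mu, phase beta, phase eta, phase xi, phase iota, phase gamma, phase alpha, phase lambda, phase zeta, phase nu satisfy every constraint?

Here phase nu comes after phase zeta.
Since phase nu is required before phase zeta, the ordering is invalid.

No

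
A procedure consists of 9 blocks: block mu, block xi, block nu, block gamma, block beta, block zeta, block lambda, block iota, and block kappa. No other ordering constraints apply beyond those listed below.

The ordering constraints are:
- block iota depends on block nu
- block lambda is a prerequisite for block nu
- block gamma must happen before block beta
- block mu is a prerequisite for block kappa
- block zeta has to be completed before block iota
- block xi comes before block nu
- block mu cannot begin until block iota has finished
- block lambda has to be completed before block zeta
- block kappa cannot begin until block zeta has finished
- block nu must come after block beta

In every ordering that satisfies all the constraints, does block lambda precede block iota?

Yes

Chaining the stated constraints: block lambda → block nu → block iota.
So block lambda must precede block iota in any valid ordering.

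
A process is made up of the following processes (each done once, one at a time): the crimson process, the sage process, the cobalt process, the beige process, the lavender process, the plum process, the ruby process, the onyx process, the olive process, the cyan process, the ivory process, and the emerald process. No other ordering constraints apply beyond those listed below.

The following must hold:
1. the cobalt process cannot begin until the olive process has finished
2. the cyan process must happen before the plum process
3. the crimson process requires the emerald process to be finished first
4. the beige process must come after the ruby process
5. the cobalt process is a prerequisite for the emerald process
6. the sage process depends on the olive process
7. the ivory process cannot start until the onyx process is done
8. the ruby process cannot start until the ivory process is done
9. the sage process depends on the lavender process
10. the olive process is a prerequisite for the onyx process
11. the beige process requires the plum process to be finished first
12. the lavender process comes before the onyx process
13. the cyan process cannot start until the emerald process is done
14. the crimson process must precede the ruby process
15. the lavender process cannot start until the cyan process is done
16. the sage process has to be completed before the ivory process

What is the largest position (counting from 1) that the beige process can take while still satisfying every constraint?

12

Nothing depends on the beige process, so it can be the final process, position 12.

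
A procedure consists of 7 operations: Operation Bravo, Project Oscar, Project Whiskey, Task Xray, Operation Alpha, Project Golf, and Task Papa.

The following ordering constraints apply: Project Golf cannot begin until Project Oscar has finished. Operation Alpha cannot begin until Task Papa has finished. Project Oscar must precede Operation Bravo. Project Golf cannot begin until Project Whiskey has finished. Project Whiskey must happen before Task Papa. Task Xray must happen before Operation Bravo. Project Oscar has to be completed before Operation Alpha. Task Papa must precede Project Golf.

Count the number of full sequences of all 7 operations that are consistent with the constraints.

The operations with no prerequisites are Project Oscar, Project Whiskey, Task Xray; any of them can be placed first.
Enumerating by repeatedly choosing an available operation (one whose prerequisites are all placed) gives 106 distinct complete orderings.

106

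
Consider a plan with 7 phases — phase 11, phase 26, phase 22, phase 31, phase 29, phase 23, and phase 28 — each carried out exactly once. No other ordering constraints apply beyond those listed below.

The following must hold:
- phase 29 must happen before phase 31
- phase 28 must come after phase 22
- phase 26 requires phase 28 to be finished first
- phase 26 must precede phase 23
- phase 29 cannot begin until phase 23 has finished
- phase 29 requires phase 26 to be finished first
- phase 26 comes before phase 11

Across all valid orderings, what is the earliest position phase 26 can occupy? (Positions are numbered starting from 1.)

3

Every phase that must precede phase 26 has to come before it. Tracing all chains that end at phase 26, those phases are: phase 22, phase 28 — 2 in total.
With 2 mandatory predecessors, the earliest phase 26 can sit is position 2+1 = 3, and placing just those 2 first achieves it.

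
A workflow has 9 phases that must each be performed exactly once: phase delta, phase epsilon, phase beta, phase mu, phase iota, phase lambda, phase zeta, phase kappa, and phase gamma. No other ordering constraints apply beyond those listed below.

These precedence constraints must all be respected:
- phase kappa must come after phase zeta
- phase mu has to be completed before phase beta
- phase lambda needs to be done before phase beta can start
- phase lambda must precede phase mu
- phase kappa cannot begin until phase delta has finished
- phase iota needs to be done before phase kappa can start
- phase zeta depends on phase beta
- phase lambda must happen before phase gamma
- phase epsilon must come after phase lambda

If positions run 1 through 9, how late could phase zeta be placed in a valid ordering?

8

Following the constraints forward from phase zeta, its only required successor is phase kappa.
With 1 mandatory successor out of 9 phases total, the latest slot for phase zeta is 9−1 = 8, and it's reachable by doing all non-successors before phase zeta.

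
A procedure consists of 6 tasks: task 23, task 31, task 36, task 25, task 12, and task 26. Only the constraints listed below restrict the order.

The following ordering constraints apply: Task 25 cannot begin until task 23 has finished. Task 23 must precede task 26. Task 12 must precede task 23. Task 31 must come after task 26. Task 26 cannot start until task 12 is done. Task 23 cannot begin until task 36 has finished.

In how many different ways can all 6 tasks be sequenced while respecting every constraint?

6

2 tasks have no prerequisites (task 36, task 12), so any of them could come first.
Enumerating by repeatedly choosing an available task (one whose prerequisites are all placed) gives 6 distinct complete orderings.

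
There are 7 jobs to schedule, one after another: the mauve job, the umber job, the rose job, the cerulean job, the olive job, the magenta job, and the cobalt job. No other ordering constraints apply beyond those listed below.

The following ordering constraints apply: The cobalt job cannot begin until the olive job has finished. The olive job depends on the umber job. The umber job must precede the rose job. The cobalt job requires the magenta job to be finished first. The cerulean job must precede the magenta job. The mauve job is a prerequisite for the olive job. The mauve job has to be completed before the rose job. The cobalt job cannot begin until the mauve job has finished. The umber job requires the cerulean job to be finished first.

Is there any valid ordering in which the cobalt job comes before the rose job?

The constraints leave the cobalt job and the rose job unordered relative to each other; nothing requires the rose job earlier.
That means at least one valid schedule has the cobalt job before the rose job.

Yes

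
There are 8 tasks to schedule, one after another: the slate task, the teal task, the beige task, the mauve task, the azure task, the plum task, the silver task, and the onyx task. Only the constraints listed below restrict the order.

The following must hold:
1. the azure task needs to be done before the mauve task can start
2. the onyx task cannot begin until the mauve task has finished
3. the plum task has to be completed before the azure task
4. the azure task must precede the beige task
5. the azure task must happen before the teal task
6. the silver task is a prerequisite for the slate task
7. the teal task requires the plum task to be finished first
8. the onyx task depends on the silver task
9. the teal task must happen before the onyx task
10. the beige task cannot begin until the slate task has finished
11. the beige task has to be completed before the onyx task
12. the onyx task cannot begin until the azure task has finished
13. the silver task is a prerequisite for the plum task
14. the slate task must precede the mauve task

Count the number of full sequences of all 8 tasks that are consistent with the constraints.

The silver task is the only task with nothing required before it, so every ordering starts there.
Counting all ways to extend the partial order to a total order gives 20.

20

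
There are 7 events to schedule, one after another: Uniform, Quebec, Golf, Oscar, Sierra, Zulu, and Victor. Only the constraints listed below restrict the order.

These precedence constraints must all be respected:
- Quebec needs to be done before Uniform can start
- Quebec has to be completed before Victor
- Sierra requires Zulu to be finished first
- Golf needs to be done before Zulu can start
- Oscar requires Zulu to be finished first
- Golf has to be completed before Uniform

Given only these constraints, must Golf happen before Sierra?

Yes

Following the dependencies: Golf → Zulu → Sierra.
Hence Golf necessarily comes before Sierra.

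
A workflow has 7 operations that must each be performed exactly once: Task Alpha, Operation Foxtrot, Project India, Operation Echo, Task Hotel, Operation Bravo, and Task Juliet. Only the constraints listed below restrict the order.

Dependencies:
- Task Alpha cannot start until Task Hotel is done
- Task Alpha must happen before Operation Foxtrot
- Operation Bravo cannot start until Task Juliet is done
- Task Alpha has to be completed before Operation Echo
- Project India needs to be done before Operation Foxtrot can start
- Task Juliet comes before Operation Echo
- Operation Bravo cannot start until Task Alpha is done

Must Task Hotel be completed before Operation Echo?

There is a constraint chain Task Hotel → Task Alpha → Operation Echo.
That forces Task Hotel before Operation Echo in every valid schedule.

Yes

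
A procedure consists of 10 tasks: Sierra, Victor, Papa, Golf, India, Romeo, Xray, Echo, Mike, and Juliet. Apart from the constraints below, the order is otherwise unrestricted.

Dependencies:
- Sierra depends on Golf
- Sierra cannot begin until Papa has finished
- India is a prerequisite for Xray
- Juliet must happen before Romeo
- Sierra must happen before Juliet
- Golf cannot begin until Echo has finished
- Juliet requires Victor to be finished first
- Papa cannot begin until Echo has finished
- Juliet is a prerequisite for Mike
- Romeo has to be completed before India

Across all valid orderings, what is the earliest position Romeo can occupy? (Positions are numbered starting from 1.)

Working backwards through the constraints from Romeo, its full set of required predecessors is Sierra, Victor, Papa, Golf, Echo, Juliet — 6 of them.
With 6 mandatory predecessors, the earliest Romeo can sit is position 6+1 = 7, and placing just those 6 first achieves it.

7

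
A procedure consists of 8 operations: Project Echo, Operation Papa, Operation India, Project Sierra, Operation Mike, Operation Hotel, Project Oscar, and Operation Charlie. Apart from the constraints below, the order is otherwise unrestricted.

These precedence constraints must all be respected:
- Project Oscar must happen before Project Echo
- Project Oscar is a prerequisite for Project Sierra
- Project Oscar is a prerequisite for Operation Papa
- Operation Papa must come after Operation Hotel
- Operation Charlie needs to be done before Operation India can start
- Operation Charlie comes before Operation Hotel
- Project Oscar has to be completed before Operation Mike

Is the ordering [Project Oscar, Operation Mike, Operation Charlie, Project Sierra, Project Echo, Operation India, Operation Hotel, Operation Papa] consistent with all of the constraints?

Yes

Going through the constraints one by one, each required predecessor appears earlier in the sequence than its dependent — e.g. Project Oscar (position 1) is before Operation Papa (position 8), as required.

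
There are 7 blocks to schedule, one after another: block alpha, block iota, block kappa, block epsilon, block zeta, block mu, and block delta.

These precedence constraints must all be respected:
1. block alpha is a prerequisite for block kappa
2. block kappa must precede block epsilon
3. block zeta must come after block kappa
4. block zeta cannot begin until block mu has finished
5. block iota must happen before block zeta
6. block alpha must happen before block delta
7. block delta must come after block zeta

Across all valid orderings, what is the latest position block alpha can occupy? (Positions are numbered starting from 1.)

Every block that must follow block alpha has to come after it. Tracing all chains starting from block alpha, those blocks are: block kappa, block epsilon, block zeta, block delta — 4 in total.
So at least 4 blocks follow block alpha, putting block alpha no later than position 3. That position is achievable by scheduling everything else first.

3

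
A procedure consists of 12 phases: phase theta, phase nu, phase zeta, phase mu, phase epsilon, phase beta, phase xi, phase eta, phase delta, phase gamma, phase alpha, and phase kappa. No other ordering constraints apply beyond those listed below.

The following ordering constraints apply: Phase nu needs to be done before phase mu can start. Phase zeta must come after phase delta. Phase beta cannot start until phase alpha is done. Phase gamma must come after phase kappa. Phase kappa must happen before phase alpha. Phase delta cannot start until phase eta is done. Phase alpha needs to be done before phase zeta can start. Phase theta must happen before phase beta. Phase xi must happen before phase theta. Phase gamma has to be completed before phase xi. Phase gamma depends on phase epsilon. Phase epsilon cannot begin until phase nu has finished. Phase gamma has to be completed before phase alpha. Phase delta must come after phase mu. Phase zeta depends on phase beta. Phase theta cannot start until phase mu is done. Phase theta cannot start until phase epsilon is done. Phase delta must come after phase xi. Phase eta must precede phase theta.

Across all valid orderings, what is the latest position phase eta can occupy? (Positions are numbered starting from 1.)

8

The phases that are forced after phase eta, directly or by a chain of constraints, are phase theta, phase zeta, phase beta, phase delta. That's 4 phases.
So at least 4 phases follow phase eta, putting phase eta no later than position 8. That position is achievable by scheduling everything else first.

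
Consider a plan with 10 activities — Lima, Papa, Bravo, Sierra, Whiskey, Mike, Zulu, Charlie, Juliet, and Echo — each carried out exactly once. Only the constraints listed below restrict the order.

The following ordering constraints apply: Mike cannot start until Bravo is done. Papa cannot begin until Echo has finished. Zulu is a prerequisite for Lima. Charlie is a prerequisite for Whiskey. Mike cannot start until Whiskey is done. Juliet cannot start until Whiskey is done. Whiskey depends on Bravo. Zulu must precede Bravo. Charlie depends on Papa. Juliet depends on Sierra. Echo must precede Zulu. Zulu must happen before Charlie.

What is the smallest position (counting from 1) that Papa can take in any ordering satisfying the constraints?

The only activity forced before Papa (directly or transitively) is Echo.
With 1 mandatory predecessor, the earliest Papa can sit is position 1+1 = 2, and placing just that one first achieves it.

2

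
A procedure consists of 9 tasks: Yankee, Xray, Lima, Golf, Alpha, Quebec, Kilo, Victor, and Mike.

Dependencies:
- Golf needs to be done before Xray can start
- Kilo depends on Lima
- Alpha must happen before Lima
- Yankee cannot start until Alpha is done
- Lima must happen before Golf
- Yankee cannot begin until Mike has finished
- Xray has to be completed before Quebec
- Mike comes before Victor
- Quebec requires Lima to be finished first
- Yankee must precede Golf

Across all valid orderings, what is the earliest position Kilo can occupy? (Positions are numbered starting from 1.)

3

Every task that must precede Kilo has to come before it. Tracing all chains that end at Kilo, those tasks are: Lima, Alpha — 2 in total.
So at minimum 2 tasks come before Kilo, putting Kilo no earlier than position 3. That position is achievable by scheduling exactly those predecessors first.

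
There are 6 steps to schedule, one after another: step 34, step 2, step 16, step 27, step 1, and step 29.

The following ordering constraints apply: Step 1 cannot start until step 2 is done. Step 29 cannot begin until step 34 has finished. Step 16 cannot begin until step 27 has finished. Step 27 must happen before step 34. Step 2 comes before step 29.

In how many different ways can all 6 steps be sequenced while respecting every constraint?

The steps with no prerequisites are step 2, step 27; any of them can be placed first.
Enumerating by repeatedly choosing an available step (one whose prerequisites are all placed) gives 40 distinct complete orderings.

40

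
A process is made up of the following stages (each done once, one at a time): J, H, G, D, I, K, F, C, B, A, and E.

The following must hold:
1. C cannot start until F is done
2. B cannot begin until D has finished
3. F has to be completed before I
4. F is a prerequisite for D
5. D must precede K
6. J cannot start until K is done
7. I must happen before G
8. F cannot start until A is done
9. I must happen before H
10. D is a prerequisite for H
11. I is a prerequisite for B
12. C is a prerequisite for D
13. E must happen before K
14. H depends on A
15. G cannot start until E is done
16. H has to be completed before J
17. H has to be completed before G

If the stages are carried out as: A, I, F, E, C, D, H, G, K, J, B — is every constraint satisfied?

No

In the proposed order, I appears before F.
But one of the constraints requires F before I, so this ordering violates it.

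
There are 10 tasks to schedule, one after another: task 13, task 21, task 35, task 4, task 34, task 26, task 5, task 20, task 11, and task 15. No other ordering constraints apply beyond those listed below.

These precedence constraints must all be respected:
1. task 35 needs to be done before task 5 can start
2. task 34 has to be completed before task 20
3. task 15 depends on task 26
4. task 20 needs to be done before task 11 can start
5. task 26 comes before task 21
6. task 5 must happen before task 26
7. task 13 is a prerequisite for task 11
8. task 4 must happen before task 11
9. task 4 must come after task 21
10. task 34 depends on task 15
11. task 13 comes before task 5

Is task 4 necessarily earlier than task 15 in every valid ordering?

Nothing in the constraints links task 4 and task 15; they are unordered relative to each other.
There exist valid orderings with task 15 before task 4, so task 4 is not required to come first.

No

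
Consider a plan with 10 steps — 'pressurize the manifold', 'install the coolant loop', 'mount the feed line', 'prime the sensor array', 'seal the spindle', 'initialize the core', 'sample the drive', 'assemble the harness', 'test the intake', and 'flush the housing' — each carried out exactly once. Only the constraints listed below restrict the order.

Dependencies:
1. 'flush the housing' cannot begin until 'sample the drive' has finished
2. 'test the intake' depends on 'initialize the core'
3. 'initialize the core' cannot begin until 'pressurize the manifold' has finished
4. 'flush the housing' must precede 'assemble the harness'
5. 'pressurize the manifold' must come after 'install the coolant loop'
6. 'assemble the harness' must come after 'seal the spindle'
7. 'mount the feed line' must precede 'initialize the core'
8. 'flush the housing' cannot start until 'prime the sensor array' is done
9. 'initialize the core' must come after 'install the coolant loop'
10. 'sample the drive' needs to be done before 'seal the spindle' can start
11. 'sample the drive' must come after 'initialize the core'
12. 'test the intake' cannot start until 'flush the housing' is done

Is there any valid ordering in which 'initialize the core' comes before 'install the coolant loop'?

No

The constraints give a chain 'install the coolant loop' → 'initialize the core', which forces 'install the coolant loop' before 'initialize the core'.
Hence 'initialize the core' can never be scheduled before 'install the coolant loop'.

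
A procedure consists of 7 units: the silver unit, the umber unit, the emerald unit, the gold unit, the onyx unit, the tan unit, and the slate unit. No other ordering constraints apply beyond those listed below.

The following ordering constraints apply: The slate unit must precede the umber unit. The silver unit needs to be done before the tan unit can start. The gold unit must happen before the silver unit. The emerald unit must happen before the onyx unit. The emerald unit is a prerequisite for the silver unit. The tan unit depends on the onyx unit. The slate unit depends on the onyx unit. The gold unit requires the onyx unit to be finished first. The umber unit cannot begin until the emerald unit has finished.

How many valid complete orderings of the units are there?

The emerald unit is the only unit with nothing required before it, so every ordering starts there.
Enumerating by repeatedly choosing an available unit (one whose prerequisites are all placed) gives 10 distinct complete orderings.

10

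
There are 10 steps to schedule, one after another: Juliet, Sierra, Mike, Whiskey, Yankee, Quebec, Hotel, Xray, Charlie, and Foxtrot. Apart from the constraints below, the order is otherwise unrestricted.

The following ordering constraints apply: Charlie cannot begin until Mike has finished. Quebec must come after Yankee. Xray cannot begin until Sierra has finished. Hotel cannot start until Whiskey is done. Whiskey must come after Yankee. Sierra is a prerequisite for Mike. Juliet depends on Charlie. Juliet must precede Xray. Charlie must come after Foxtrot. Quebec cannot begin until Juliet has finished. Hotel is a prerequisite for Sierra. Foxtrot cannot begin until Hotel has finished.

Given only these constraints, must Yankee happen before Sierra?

Yes

Following the dependencies: Yankee → Whiskey → Hotel → Sierra.
That forces Yankee before Sierra in every valid schedule.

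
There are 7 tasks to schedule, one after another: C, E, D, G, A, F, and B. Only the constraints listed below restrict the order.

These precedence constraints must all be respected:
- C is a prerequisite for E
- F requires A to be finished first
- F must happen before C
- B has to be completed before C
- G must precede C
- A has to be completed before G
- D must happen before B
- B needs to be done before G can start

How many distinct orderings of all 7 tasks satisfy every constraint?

2 tasks have no prerequisites (D, A), so any of them could come first.
Systematically extending each partial ordering one task at a time and counting, there are 9 complete orderings.

9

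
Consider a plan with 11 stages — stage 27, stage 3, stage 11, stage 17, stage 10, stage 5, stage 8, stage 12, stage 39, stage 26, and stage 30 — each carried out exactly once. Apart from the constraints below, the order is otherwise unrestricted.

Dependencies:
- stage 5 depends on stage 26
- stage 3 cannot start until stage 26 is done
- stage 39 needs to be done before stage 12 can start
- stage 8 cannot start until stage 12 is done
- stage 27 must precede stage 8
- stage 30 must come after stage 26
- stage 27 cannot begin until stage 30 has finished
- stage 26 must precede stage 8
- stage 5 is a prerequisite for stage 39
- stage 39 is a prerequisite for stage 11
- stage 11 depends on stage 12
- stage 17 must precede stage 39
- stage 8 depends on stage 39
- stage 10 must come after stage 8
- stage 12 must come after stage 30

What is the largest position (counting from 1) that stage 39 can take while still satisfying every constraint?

Following every chain forward from stage 39, the stages that must come later are stage 11, stage 10, stage 8, stage 12 — 4 of them.
With 4 mandatory successors out of 11 stages total, the latest slot for stage 39 is 11−4 = 7, and it's reachable by doing all non-successors before stage 39.

7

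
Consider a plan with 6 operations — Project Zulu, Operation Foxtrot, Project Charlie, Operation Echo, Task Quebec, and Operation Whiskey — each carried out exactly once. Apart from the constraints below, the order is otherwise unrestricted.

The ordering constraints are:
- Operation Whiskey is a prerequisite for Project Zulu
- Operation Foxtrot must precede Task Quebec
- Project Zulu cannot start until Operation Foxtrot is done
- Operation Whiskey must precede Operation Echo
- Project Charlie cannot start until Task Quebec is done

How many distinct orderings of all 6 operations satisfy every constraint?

35

2 operations have no prerequisites (Operation Foxtrot, Operation Whiskey), so any of them could come first.
Enumerating by repeatedly choosing an available operation (one whose prerequisites are all placed) gives 35 distinct complete orderings.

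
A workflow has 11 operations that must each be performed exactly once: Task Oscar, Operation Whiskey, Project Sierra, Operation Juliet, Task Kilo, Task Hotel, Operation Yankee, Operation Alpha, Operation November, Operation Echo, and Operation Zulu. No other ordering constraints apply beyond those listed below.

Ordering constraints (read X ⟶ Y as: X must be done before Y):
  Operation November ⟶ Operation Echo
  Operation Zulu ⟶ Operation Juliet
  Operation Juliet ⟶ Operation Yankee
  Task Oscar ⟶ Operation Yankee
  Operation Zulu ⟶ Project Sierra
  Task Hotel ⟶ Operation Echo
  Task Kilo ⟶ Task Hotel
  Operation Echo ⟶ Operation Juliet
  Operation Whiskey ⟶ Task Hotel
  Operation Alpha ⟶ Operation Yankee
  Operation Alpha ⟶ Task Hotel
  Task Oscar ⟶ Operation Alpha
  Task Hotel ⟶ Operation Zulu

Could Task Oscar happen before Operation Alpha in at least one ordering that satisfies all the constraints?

Yes

The constraints force Task Oscar before Operation Alpha, so yes — every valid ordering has Task Oscar earlier.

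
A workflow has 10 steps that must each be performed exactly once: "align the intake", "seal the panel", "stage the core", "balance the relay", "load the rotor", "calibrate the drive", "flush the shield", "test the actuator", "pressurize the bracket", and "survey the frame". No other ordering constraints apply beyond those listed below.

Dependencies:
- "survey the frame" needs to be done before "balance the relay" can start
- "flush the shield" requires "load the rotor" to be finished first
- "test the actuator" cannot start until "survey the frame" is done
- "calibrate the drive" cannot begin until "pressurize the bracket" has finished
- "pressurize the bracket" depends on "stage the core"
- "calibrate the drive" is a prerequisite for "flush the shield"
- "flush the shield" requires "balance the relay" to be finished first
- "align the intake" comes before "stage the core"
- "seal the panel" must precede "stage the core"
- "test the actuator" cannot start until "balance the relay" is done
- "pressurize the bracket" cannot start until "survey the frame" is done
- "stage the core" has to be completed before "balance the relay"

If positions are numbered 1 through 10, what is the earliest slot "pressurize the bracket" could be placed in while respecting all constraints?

The steps that are forced before "pressurize the bracket", directly or transitively, are "align the intake", "seal the panel", "stage the core", "survey the frame". That's 4 steps.
So at minimum 4 steps come before "pressurize the bracket", putting "pressurize the bracket" no earlier than position 5. That position is achievable by scheduling exactly those predecessors first.

5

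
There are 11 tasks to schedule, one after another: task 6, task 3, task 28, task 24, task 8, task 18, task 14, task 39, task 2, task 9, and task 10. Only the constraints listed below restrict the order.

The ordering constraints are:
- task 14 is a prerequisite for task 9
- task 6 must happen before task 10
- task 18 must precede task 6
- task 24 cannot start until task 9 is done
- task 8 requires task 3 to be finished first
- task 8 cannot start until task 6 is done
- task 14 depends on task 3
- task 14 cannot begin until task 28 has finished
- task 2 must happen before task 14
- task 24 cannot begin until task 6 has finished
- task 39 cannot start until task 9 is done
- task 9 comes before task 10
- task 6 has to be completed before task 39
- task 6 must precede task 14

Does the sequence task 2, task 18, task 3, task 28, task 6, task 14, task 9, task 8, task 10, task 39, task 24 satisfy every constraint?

Yes

Going through the constraints one by one, each required predecessor appears earlier in the sequence than its dependent — e.g. task 6 (position 5) is before task 24 (position 11), as required.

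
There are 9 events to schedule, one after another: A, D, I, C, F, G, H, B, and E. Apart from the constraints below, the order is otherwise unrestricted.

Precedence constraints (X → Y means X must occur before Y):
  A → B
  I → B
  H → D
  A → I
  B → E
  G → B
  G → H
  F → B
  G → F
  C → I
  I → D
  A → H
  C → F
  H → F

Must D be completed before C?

In fact the dependencies run the other way: C → I → D.
So D never precedes C.

No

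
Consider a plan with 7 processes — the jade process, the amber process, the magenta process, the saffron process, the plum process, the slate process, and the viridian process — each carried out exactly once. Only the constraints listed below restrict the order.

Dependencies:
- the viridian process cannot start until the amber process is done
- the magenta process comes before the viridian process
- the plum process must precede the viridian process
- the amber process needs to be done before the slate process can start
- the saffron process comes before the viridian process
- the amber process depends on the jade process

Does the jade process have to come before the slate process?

Chaining the stated constraints: the jade process → the amber process → the slate process.
That forces the jade process before the slate process in every valid schedule.

Yes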